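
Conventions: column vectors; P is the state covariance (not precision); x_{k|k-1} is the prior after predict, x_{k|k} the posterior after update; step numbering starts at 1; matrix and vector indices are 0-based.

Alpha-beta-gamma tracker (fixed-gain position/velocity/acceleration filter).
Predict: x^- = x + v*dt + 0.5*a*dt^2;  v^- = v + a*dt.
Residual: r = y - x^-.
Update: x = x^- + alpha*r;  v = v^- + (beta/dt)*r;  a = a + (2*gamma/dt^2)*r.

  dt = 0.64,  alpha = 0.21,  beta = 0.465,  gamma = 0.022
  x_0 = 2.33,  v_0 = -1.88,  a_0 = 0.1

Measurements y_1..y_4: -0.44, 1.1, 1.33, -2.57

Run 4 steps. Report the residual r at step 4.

step 1: x_pred=1.1473  r=-1.5873  x^+=0.8140  v^+=-2.9693  a^+=-0.0705
step 2: x_pred=-1.1008  r=2.2008  x^+=-0.6386  v^+=-1.4154  a^+=0.1659
step 3: x_pred=-1.5105  r=2.8405  x^+=-0.9140  v^+=0.7546  a^+=0.4710
step 4: x_pred=-0.3346  r=-2.2354  x^+=-0.8040  v^+=-0.5681  a^+=0.2309

resid = -2.2354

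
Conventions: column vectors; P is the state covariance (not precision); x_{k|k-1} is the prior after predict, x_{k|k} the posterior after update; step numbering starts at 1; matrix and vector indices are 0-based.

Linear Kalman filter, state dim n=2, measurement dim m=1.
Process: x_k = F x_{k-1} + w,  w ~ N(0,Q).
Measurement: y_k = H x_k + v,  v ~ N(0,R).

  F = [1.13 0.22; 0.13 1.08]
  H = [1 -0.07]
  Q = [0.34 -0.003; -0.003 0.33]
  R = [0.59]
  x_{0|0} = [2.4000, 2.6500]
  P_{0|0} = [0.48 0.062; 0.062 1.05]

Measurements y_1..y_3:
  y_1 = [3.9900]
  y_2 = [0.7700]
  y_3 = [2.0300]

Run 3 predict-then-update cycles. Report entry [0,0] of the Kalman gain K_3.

step 1: x^-=[3.2950, 3.1740]  P^-=[1.0346 0.3944; 0.3944 1.5802]  S=[1.5771]  K=[0.6385; 0.1800]  nu=[0.9172]  x^+=[3.8806, 3.3391]  P^+=[0.3916 0.2132; 0.2132 1.5292]
step 2: x^-=[5.1197, 4.1107]  P^-=[1.0201 0.6842; 0.6842 2.1801]  S=[1.5250]  K=[0.6375; 0.3486]  nu=[-4.0619]  x^+=[2.5301, 2.6948]  P^+=[0.4003 0.3453; 0.3453 1.9948]
step 3: x^-=[3.4519, 3.2393]  P^-=[1.1194 0.9610; 0.9610 2.7605]  S=[1.5884]  K=[0.6624; 0.4834]  nu=[-1.1952]  x^+=[2.6603, 2.6616]  P^+=[0.4225 0.4525; 0.4525 2.3893]

K[0,0] = 0.6624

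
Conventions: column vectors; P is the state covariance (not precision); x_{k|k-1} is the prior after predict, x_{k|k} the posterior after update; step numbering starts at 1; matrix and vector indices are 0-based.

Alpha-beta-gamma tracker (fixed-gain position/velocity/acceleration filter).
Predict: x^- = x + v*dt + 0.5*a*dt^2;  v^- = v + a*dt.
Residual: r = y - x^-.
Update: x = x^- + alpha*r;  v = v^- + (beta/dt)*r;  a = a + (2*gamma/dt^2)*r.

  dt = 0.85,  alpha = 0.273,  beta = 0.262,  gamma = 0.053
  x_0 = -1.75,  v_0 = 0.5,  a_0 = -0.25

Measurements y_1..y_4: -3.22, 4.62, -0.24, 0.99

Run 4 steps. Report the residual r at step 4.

step 1: x_pred=-1.4153  r=-1.8047  x^+=-1.9080  v^+=-0.2688  a^+=-0.5148
step 2: x_pred=-2.3224  r=6.9424  x^+=-0.4271  v^+=1.4336  a^+=0.5038
step 3: x_pred=0.9734  r=-1.2134  x^+=0.6421  v^+=1.4878  a^+=0.3257
step 4: x_pred=2.0244  r=-1.0344  x^+=1.7420  v^+=1.4458  a^+=0.1740

resid = -1.0344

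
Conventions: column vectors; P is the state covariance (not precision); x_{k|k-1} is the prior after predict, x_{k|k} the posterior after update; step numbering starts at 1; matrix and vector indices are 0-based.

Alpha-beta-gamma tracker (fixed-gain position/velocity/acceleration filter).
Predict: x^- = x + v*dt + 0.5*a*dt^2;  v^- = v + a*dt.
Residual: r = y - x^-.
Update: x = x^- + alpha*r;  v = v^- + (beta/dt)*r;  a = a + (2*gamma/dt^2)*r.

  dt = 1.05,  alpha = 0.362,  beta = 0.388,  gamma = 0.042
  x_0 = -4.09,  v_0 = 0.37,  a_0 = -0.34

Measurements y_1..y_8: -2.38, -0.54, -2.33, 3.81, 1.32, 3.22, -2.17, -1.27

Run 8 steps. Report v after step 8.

step 1: x_pred=-3.8889  r=1.5089  x^+=-3.3427  v^+=0.5706  a^+=-0.2250
step 2: x_pred=-2.8676  r=2.3276  x^+=-2.0250  v^+=1.1944  a^+=-0.0477
step 3: x_pred=-0.7972  r=-1.5328  x^+=-1.3521  v^+=0.5779  a^+=-0.1645
step 4: x_pred=-0.8359  r=4.6459  x^+=0.8459  v^+=2.1220  a^+=0.1895
step 5: x_pred=3.1785  r=-1.8585  x^+=2.5057  v^+=1.6342  a^+=0.0479
step 6: x_pred=4.2480  r=-1.0280  x^+=3.8759  v^+=1.3046  a^+=-0.0304
step 7: x_pred=5.2290  r=-7.3990  x^+=2.5505  v^+=-1.4614  a^+=-0.5942
step 8: x_pred=0.6885  r=-1.9585  x^+=-0.0205  v^+=-2.8090  a^+=-0.7434

v_post = -2.8090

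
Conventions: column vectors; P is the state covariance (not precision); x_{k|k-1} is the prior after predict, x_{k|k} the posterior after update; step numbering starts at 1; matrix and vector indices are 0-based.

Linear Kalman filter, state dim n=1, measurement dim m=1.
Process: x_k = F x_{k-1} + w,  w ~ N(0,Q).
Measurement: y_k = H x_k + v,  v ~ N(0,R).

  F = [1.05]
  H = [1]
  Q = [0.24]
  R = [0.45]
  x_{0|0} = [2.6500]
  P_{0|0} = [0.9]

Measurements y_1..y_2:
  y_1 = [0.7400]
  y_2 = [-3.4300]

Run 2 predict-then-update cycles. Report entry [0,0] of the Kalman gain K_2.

K[0,0] = 0.5728

step 1: x^-=[2.7825]  P^-=[1.2323]  S=[1.6823]  K=[0.7325]  nu=[-2.0425]  x^+=[1.2864]  P^+=[0.3296]
step 2: x^-=[1.3507]  P^-=[0.6034]  S=[1.0534]  K=[0.5728]  nu=[-4.7807]  x^+=[-1.3878]  P^+=[0.2578]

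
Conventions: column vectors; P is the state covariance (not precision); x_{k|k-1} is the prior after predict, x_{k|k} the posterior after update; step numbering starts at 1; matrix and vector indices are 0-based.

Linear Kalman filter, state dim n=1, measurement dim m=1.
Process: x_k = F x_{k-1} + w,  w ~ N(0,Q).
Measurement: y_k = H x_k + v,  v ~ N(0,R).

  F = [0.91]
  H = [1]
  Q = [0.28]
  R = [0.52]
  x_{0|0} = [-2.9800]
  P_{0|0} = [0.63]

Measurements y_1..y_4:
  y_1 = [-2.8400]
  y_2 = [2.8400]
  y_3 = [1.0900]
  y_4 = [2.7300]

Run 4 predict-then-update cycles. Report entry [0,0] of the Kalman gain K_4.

step 1: x^-=[-2.7118]  P^-=[0.8017]  S=[1.3217]  K=[0.6066]  nu=[-0.1282]  x^+=[-2.7896]  P^+=[0.3154]
step 2: x^-=[-2.5385]  P^-=[0.5412]  S=[1.0612]  K=[0.5100]  nu=[5.3785]  x^+=[0.2045]  P^+=[0.2652]
step 3: x^-=[0.1861]  P^-=[0.4996]  S=[1.0196]  K=[0.4900]  nu=[0.9039]  x^+=[0.6290]  P^+=[0.2548]
step 4: x^-=[0.5724]  P^-=[0.4910]  S=[1.0110]  K=[0.4857]  nu=[2.1576]  x^+=[1.6202]  P^+=[0.2525]

K[0,0] = 0.4857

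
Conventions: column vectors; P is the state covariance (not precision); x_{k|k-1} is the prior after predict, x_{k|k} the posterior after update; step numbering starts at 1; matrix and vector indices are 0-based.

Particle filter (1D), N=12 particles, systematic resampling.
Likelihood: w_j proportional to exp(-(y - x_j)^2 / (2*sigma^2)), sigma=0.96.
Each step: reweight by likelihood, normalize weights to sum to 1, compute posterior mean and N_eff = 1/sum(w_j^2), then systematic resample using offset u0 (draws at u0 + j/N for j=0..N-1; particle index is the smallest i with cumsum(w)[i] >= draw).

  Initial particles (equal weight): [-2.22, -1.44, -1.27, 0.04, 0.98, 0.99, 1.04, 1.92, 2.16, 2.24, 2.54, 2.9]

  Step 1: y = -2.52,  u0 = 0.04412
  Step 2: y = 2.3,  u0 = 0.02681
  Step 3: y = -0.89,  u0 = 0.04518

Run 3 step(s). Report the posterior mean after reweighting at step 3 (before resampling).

step 1: w=[0.4899, 0.2732, 0.2204, 0.0147, 0.0007, 0.0006, 0.0005, 0.0000, 0.0000, 0.0000, 0.0000, 0.0000]  mean=-1.7583  Neff=2.7518  idx=[0, 0, 0, 0, 0, 0, 1, 1, 1, 2, 2, 2]
step 2: w=[0.0033, 0.0033, 0.0033, 0.0033, 0.0033, 0.0033, 0.1103, 0.1103, 0.1103, 0.2164, 0.2164, 0.2164]  mean=-1.3453  Neff=5.6496  idx=[6, 6, 7, 8, 9, 9, 9, 10, 10, 10, 11, 11]
step 3: w=[0.0786, 0.0786, 0.0786, 0.0786, 0.0857, 0.0857, 0.0857, 0.0857, 0.0857, 0.0857, 0.0857, 0.0857]  mean=-1.3235  Neff=11.9810  idx=[0, 1, 2, 3, 4, 5, 6, 7, 8, 9, 10, 11]

post_mean = -1.3235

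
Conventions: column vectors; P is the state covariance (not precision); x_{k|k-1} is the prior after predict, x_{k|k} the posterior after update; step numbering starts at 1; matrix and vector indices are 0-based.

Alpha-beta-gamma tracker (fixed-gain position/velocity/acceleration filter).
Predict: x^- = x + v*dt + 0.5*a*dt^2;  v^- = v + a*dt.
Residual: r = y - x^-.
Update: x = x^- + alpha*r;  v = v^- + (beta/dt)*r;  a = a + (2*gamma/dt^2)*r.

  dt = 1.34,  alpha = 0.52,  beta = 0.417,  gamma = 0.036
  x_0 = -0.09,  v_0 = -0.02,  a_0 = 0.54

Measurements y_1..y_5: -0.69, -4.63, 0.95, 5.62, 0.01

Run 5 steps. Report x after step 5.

x_post = 3.7405

step 1: x_pred=0.3680  r=-1.0580  x^+=-0.1822  v^+=0.3744  a^+=0.4976
step 2: x_pred=0.7662  r=-5.3962  x^+=-2.0398  v^+=-0.6382  a^+=0.2812
step 3: x_pred=-2.6425  r=3.5925  x^+=-0.7744  v^+=0.8566  a^+=0.4253
step 4: x_pred=0.7552  r=4.8648  x^+=3.2849  v^+=2.9403  a^+=0.6203
step 5: x_pred=7.7819  r=-7.7719  x^+=3.7405  v^+=1.3530  a^+=0.3087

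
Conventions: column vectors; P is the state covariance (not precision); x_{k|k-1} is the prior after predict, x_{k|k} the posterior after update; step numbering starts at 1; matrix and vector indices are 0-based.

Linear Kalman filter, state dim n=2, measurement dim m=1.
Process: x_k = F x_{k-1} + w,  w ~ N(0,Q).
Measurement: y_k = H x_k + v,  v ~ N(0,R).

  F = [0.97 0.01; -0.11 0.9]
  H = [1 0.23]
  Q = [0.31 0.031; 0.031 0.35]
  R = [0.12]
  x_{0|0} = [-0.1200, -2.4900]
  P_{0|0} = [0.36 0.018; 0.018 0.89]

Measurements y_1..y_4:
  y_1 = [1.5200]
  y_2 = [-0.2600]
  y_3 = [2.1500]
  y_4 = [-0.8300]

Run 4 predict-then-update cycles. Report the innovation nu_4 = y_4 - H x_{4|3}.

step 1: x^-=[-0.1413, -2.2278]  P^-=[0.6492 0.0163; 0.0163 1.0717]  S=[0.8333]  K=[0.7835; 0.3153]  nu=[2.1737]  x^+=[1.5617, -1.5424]  P^+=[0.1376 -0.1896; -0.1896 0.9888]
step 2: x^-=[1.4995, -1.5599]  P^-=[0.4359 -0.1401; -0.1401 1.1902]  S=[0.5544]  K=[0.7281; 0.2411]  nu=[-1.4007]  x^+=[0.4796, -1.8976]  P^+=[0.1420 -0.2374; -0.2374 1.1579]
step 3: x^-=[0.4462, -1.7606]  P^-=[0.4391 -0.1807; -0.1807 1.3367]  S=[0.5467]  K=[0.7272; 0.2318]  nu=[2.1087]  x^+=[1.9796, -1.2718]  P^+=[0.1500 -0.2729; -0.2729 1.3073]
step 4: x^-=[1.9075, -1.3624]  P^-=[0.4460 -0.2111; -0.2111 1.4647]  S=[0.5463]  K=[0.7274; 0.2302]  nu=[-2.4242]  x^+=[0.1441, -1.9203]  P^+=[0.1569 -0.3026; -0.3026 1.4358]

innov = [-2.4242]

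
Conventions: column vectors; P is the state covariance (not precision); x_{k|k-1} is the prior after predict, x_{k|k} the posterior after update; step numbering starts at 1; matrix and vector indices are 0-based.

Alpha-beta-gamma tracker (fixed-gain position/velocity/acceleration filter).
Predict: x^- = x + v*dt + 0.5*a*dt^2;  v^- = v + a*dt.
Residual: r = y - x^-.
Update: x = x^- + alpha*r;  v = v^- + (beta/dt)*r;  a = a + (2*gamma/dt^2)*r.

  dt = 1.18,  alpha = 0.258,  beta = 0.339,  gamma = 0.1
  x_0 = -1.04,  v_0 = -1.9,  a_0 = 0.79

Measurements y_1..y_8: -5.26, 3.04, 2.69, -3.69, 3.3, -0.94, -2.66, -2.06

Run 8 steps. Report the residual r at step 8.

resid = 2.4038

step 1: x_pred=-2.7320  r=-2.5280  x^+=-3.3842  v^+=-1.6941  a^+=0.4269
step 2: x_pred=-5.0860  r=8.1260  x^+=-2.9895  v^+=1.1442  a^+=1.5941
step 3: x_pred=-0.5296  r=3.2196  x^+=0.3011  v^+=3.9501  a^+=2.0565
step 4: x_pred=6.3940  r=-10.0840  x^+=3.7923  v^+=3.4798  a^+=0.6081
step 5: x_pred=8.3219  r=-5.0219  x^+=7.0262  v^+=2.7547  a^+=-0.1132
step 6: x_pred=10.1979  r=-11.1379  x^+=7.3243  v^+=-0.5787  a^+=-1.7130
step 7: x_pred=5.4488  r=-8.1088  x^+=3.3567  v^+=-4.9297  a^+=-2.8778
step 8: x_pred=-4.4638  r=2.4038  x^+=-3.8436  v^+=-7.6349  a^+=-2.5325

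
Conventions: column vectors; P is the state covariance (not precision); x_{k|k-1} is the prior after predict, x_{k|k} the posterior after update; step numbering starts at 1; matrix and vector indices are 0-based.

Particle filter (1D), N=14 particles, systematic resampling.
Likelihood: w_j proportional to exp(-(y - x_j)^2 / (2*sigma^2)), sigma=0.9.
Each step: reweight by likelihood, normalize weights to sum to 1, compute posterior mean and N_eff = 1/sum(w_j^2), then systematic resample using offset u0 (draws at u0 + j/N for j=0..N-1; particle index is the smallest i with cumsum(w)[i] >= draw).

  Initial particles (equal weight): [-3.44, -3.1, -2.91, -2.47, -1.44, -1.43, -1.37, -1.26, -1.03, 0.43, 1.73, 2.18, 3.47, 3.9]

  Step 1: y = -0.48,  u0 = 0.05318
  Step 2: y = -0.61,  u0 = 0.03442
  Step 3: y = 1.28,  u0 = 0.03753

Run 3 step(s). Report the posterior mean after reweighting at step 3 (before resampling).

step 1: w=[0.0011, 0.0036, 0.0064, 0.0214, 0.1394, 0.1410, 0.1510, 0.1691, 0.2042, 0.1476, 0.0121, 0.0031, 0.0000, 0.0000]  mean=-1.0276  Neff=6.4568  idx=[4, 4, 5, 5, 6, 6, 7, 7, 7, 8, 8, 9, 9, 9]
step 2: w=[0.0676, 0.0676, 0.0683, 0.0683, 0.0724, 0.0724, 0.0797, 0.0797, 0.0797, 0.0927, 0.0927, 0.0530, 0.0530, 0.0530]  mean=-1.0119  Neff=13.5859  idx=[0, 1, 2, 3, 4, 5, 6, 7, 8, 9, 10, 10, 11, 13]
step 3: w=[0.0069, 0.0069, 0.0071, 0.0071, 0.0086, 0.0086, 0.0123, 0.0123, 0.0123, 0.0245, 0.0245, 0.0245, 0.4223, 0.4223]  mean=0.1774  Neff=2.7839  idx=[5, 10, 12, 12, 12, 12, 12, 12, 13, 13, 13, 13, 13, 13]

post_mean = 0.1774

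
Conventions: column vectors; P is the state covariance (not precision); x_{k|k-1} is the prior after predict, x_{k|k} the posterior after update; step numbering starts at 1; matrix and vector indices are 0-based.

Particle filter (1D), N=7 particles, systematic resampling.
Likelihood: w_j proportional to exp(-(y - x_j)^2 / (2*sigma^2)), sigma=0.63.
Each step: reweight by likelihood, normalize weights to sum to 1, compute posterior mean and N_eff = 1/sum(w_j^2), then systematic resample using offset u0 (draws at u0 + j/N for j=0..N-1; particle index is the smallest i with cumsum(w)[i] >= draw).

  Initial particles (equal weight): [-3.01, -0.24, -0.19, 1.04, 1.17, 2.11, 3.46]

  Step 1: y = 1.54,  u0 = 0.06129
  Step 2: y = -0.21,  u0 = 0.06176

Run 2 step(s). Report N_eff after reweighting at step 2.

step 1: w=[0.0000, 0.0081, 0.0101, 0.3192, 0.3680, 0.2904, 0.0042]  mean=1.3860  Neff=3.1070  idx=[3, 3, 4, 4, 4, 5, 5]
step 2: w=[0.2521, 0.2521, 0.1639, 0.1639, 0.1639, 0.0020, 0.0020]  mean=1.1083  Neff=4.8143  idx=[0, 0, 1, 1, 2, 3, 4]

N_eff = 4.8143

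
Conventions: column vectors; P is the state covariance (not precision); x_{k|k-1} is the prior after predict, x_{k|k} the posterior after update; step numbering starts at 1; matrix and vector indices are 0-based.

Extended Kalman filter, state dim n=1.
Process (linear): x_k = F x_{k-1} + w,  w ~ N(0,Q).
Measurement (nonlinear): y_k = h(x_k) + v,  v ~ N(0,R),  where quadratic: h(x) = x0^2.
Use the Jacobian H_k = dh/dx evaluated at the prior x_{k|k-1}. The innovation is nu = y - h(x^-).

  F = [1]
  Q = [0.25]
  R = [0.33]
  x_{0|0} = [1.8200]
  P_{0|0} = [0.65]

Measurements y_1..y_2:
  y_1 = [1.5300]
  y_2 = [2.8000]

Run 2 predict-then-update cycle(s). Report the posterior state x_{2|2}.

x_post = [1.6609]

step 1: x^-=[1.8200]  P^-=[0.9000]  H_jac=[3.6400]  S=[12.2546]  K=[0.2673]  nu=[-1.7824]  x^+=[1.3435]  P^+=[0.0242]
step 2: x^-=[1.3435]  P^-=[0.2742]  H_jac=[2.6870]  S=[2.3100]  K=[0.3190]  nu=[0.9950]  x^+=[1.6609]  P^+=[0.0392]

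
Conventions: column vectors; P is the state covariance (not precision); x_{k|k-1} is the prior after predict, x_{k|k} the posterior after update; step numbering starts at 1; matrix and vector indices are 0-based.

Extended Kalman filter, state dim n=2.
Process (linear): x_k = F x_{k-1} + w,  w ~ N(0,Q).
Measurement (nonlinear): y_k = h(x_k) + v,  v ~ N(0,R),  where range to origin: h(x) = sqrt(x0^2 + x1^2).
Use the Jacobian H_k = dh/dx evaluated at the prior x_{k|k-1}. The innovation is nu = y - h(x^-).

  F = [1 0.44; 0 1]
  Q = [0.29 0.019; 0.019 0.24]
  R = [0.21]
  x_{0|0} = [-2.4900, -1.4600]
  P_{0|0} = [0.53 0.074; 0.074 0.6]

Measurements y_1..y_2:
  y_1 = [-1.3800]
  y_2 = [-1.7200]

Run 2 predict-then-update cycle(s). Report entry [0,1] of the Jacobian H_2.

step 1: x^-=[-3.1324, -1.4600]  P^-=[1.0013 0.3570; 0.3570 0.8400]  H_jac=[-0.9064 -0.4225]  S=[1.4559]  K=[-0.7269; -0.4660]  nu=[-4.8359]  x^+=[0.3831, 0.7935]  P^+=[0.2319 -0.1362; -0.1362 0.5238]
step 2: x^-=[0.7322, 0.7935]  P^-=[0.5035 0.1133; 0.1133 0.7638]  H_jac=[0.6781 0.7349]  S=[0.9670]  K=[0.4392; 0.6600]  nu=[-2.7998]  x^+=[-0.4973, -1.0542]  P^+=[0.3170 -0.1670; -0.1670 0.3427]

H_jac[0,1] = 0.7349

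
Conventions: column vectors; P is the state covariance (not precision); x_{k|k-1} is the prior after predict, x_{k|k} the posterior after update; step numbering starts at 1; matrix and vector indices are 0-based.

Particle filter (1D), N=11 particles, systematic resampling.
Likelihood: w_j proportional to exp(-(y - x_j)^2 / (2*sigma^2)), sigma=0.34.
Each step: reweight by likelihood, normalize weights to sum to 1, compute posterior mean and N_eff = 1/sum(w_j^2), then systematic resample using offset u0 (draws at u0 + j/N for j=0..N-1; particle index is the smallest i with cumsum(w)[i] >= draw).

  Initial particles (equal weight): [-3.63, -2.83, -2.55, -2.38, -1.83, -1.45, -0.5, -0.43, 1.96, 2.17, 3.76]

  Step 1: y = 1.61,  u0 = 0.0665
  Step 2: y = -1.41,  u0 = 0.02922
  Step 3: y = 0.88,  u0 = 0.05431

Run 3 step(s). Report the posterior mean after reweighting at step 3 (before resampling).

post_mean = 1.9600

step 1: w=[0.0000, 0.0000, 0.0000, 0.0000, 0.0000, 0.0000, 0.0000, 0.0000, 0.6956, 0.3044, 0.0000]  mean=2.0239  Neff=1.7345  idx=[8, 8, 8, 8, 8, 8, 8, 9, 9, 9, 9]
step 2: w=[0.1427, 0.1427, 0.1427, 0.1427, 0.1427, 0.1427, 0.1427, 0.0003, 0.0003, 0.0003, 0.0003]  mean=1.9602  Neff=7.0145  idx=[0, 0, 1, 2, 2, 3, 4, 4, 5, 5, 6]
step 3: w=[0.0909, 0.0909, 0.0909, 0.0909, 0.0909, 0.0909, 0.0909, 0.0909, 0.0909, 0.0909, 0.0909]  mean=1.9600  Neff=11.0000  idx=[0, 1, 2, 3, 4, 5, 6, 7, 8, 9, 10]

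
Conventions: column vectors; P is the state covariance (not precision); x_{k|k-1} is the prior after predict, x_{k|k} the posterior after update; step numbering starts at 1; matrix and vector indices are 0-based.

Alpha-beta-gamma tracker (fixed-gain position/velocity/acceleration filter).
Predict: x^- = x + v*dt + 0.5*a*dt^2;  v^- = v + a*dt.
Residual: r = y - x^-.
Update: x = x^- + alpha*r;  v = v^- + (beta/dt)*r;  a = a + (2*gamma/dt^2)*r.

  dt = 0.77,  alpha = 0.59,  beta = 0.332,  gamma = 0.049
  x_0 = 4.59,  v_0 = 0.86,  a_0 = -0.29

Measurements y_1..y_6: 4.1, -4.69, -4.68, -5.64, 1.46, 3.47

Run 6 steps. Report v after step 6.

v_post = 3.3005

step 1: x_pred=5.1662  r=-1.0662  x^+=4.5372  v^+=0.1770  a^+=-0.4662
step 2: x_pred=4.5352  r=-9.2252  x^+=-0.9077  v^+=-4.1596  a^+=-1.9911
step 3: x_pred=-4.7008  r=0.0208  x^+=-4.6885  v^+=-5.6838  a^+=-1.9876
step 4: x_pred=-9.6543  r=4.0143  x^+=-7.2859  v^+=-5.4834  a^+=-1.3241
step 5: x_pred=-11.9006  r=13.3606  x^+=-4.0179  v^+=-0.7423  a^+=0.8843
step 6: x_pred=-4.3273  r=7.7973  x^+=0.2731  v^+=3.3005  a^+=2.1731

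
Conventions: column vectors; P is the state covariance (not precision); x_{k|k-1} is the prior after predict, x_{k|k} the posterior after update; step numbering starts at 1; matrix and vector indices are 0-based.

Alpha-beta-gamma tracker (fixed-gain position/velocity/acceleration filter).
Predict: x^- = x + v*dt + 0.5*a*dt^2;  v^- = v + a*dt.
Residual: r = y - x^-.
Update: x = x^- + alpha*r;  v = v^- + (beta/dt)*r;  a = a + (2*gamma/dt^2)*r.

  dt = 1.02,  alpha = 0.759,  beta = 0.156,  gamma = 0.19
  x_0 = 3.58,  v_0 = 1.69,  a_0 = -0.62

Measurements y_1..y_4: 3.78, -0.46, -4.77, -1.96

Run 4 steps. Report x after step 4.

x_post = -4.0150

step 1: x_pred=4.9813  r=-1.2013  x^+=4.0695  v^+=0.8739  a^+=-1.0588
step 2: x_pred=4.4101  r=-4.8701  x^+=0.7137  v^+=-0.9509  a^+=-2.8375
step 3: x_pred=-1.7323  r=-3.0377  x^+=-4.0379  v^+=-4.3098  a^+=-3.9470
step 4: x_pred=-10.4871  r=8.5271  x^+=-4.0150  v^+=-7.0316  a^+=-0.8325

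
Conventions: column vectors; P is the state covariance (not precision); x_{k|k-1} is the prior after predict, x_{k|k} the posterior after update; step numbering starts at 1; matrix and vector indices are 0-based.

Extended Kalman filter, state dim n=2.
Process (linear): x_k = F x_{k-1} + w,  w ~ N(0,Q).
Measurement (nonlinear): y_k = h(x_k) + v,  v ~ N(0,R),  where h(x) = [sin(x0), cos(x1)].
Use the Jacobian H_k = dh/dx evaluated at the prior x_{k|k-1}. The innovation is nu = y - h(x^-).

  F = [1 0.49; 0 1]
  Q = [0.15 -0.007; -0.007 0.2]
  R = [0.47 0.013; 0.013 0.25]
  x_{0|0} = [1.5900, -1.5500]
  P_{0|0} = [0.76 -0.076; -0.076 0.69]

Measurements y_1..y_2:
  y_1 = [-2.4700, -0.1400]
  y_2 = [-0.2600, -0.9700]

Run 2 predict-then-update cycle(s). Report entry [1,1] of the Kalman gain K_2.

step 1: x^-=[0.8305, -1.5500]  P^-=[1.0012 0.2551; 0.2551 0.8900]  H_jac=[0.6745 0.0000; 0.0000 0.9998]  S=[0.9255 0.1850; 0.1850 1.1396]  K=[0.7079 0.1089; 0.0308 0.7758]  nu=[-3.2083, -0.1608]  x^+=[-1.4582, -1.7736]  P^+=[0.4954 0.0364; 0.0364 0.1944]
step 2: x^-=[-2.3272, -1.7736]  P^-=[0.7277 0.1247; 0.1247 0.3944]  H_jac=[-0.6863 0.0000; 0.0000 0.9795]  S=[0.8128 -0.0708; -0.0708 0.6284]  K=[-0.6035 0.1263; -0.0522 0.6089]  nu=[0.4673, -0.7686]  x^+=[-2.7063, -2.2660]  P^+=[0.4109 0.0242; 0.0242 0.1547]

K[1,1] = 0.6089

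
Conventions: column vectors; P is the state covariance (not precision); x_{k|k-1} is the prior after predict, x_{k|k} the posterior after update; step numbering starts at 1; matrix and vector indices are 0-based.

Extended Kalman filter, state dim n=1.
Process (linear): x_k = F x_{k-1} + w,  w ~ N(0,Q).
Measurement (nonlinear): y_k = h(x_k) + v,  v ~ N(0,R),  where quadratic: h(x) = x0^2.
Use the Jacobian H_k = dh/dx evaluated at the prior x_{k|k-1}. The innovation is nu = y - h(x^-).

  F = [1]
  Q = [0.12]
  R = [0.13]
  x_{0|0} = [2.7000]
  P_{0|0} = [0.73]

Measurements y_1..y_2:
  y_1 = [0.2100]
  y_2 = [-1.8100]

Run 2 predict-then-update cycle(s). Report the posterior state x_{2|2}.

step 1: x^-=[2.7000]  P^-=[0.8500]  H_jac=[5.4000]  S=[24.9160]  K=[0.1842]  nu=[-7.0800]  x^+=[1.3957]  P^+=[0.0044]
step 2: x^-=[1.3957]  P^-=[0.1244]  H_jac=[2.7915]  S=[1.0996]  K=[0.3159]  nu=[-3.7581]  x^+=[0.2086]  P^+=[0.0147]

x_post = [0.2086]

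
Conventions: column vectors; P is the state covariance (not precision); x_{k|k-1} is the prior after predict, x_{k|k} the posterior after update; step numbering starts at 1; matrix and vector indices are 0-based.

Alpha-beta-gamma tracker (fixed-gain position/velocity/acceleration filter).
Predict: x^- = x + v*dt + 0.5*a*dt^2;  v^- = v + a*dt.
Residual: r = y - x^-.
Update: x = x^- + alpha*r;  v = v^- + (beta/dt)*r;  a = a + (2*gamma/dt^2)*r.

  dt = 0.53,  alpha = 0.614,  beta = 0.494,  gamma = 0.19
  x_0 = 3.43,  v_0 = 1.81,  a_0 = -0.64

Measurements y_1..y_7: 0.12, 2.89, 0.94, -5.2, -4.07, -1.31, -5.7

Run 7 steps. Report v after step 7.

step 1: x_pred=4.2994  r=-4.1794  x^+=1.7333  v^+=-2.4247  a^+=-6.2939
step 2: x_pred=-0.4358  r=3.3258  x^+=1.6062  v^+=-2.6606  a^+=-1.7947
step 3: x_pred=-0.0559  r=0.9959  x^+=0.5556  v^+=-2.6835  a^+=-0.4474
step 4: x_pred=-0.9295  r=-4.2705  x^+=-3.5516  v^+=-6.9010  a^+=-6.2245
step 5: x_pred=-8.0834  r=4.0134  x^+=-5.6192  v^+=-6.4593  a^+=-0.7952
step 6: x_pred=-9.1543  r=7.8443  x^+=-4.3379  v^+=0.4307  a^+=9.8164
step 7: x_pred=-2.7309  r=-2.9691  x^+=-4.5539  v^+=2.8660  a^+=5.7998

v_post = 2.8660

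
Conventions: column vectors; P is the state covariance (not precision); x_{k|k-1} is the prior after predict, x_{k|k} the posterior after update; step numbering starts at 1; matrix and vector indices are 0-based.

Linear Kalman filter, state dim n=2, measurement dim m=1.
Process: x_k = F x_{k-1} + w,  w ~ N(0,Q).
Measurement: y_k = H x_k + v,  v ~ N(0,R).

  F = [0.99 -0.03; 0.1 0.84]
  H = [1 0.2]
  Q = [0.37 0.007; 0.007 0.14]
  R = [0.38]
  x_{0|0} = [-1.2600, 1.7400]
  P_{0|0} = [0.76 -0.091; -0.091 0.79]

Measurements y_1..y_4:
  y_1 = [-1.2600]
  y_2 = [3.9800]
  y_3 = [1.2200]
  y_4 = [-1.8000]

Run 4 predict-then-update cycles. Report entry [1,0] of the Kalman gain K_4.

step 1: x^-=[-1.2996, 1.3356]  P^-=[1.1210 -0.0131; -0.0131 0.6897]  S=[1.5234]  K=[0.7342; 0.0820]  nu=[-0.2275]  x^+=[-1.4666, 1.3169]  P^+=[0.2999 -0.1047; -0.1047 0.6795]
step 2: x^-=[-1.4915, 0.9596]  P^-=[0.6708 -0.0672; -0.0672 0.6049]  S=[1.0481]  K=[0.6272; 0.0513]  nu=[5.2796]  x^+=[1.8198, 1.2303]  P^+=[0.2585 -0.1009; -0.1009 0.6021]
step 3: x^-=[1.7647, 1.2154]  P^-=[0.6299 -0.0662; -0.0662 0.5505]  S=[1.0054]  K=[0.6133; 0.0436]  nu=[-0.7878]  x^+=[1.2815, 1.1811]  P^+=[0.2517 -0.0931; -0.0931 0.5486]
step 4: x^-=[1.2333, 1.1202]  P^-=[0.6227 -0.0591; -0.0591 0.5139]  S=[0.9996]  K=[0.6111; 0.0437]  nu=[-3.2573]  x^+=[-0.7573, 0.9778]  P^+=[0.2494 -0.0858; -0.0858 0.5120]

K[1,0] = 0.0437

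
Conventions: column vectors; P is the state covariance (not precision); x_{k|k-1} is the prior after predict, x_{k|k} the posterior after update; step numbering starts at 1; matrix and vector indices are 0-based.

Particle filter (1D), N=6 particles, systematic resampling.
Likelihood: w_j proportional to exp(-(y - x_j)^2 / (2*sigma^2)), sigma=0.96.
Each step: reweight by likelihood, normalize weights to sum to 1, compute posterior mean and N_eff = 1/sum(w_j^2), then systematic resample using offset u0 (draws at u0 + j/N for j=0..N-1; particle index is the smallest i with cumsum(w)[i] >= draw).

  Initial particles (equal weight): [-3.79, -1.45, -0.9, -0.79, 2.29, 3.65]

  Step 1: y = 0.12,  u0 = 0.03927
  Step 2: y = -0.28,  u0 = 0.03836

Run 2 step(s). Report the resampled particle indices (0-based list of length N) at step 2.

step 1: w=[0.0002, 0.1696, 0.3673, 0.4121, 0.0502, 0.0007]  mean=-0.7849  Neff=2.9765  idx=[1, 2, 2, 3, 3, 3]
step 2: w=[0.1011, 0.1725, 0.1725, 0.1846, 0.1846, 0.1846]  mean=-0.8947  Neff=5.8142  idx=[0, 1, 2, 3, 4, 5]

resampled_idx = [0, 1, 2, 3, 4, 5]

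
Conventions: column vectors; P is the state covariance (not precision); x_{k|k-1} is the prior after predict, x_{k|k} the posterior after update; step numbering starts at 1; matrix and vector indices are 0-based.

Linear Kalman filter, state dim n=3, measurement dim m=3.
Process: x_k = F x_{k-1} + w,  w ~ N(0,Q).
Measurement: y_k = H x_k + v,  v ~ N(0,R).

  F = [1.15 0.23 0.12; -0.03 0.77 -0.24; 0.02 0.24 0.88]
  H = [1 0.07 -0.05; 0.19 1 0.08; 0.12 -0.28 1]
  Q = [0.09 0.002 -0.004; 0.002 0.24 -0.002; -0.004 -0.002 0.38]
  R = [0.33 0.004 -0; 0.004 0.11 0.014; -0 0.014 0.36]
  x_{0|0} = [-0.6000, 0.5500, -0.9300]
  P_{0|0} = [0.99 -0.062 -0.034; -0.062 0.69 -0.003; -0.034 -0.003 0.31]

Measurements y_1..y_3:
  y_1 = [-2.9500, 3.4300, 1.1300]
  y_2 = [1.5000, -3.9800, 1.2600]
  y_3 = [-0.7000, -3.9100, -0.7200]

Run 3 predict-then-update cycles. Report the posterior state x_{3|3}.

step 1: x^-=[-0.6751, 0.6647, -0.6984]  P^-=[1.3979 0.0360 0.0370; 0.0360 0.6713 0.0581; 0.0370 0.0581 0.6571]  S=[1.7338 0.3505 0.1536; 0.3505 0.8601 -0.0229; 0.1536 -0.0229 1.0638]  K=[0.7940 0.0324 0.0690; -0.1160 0.8389 -0.0832; -0.0889 0.1897 0.6235]  nu=[-2.3563, 2.9494, 2.0955]  x^+=[-2.3058, 3.2382, 1.3771]  P^+=[0.2641 -0.0410 -0.0179; -0.0410 0.0973 0.0140; -0.0179 0.0140 0.2332]
step 2: x^-=[-1.7416, 2.2321, 1.9429]  P^-=[0.4219 -0.0271 0.0056; -0.0271 0.3078 -0.0245; 0.0056 -0.0245 0.5712]  S=[0.7507 0.0774 0.0270; 0.0774 0.4227 -0.0415; 0.0270 -0.0415 0.9783]  K=[0.5542 0.0301 0.0513; -0.0768 0.7173 -0.0839; -0.0671 0.1237 0.5987]  nu=[3.1825, -6.0366, 0.1511]  x^+=[-0.1515, -2.3551, 1.0729]  P^+=[0.1844 -0.0279 -0.0111; -0.0279 0.0822 0.0062; -0.0111 0.0062 0.2203]
step 3: x^-=[-0.5872, -2.0663, 0.3759]  P^-=[0.3239 -0.0173 0.0104; -0.0173 0.3004 -0.0295; 0.0104 -0.0295 0.5574]  S=[0.6535 0.0688 0.0177; 0.0688 0.4147 -0.0460; 0.0177 -0.0460 0.9658]  K=[0.4882 0.0330 0.0487; -0.0648 0.7122 -0.0846; -0.0582 0.1168 0.5936]  nu=[0.0506, -1.7622, -1.6040]  x^+=[-0.6987, -3.1888, -0.7850]  P^+=[0.1625 -0.0240 -0.0082; -0.0240 0.0810 0.0051; -0.0082 0.0051 0.2177]

x_post = [-0.6987, -3.1888, -0.7850]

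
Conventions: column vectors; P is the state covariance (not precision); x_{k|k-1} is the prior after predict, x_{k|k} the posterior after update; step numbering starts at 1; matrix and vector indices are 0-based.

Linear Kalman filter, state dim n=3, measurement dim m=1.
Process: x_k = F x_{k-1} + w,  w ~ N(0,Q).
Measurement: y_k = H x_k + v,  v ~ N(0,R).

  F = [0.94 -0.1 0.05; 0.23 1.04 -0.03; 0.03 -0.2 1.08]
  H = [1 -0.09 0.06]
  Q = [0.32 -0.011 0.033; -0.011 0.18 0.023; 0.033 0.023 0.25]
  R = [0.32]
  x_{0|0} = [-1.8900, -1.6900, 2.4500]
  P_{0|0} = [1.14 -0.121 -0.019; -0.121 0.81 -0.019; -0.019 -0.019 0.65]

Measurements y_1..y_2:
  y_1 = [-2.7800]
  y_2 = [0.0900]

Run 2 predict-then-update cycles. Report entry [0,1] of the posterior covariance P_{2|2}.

P_post[0,1] = 0.0988

step 1: x^-=[-1.4851, -2.2658, 2.9273]  P^-=[1.3582 0.0340 0.1225; 0.0340 1.0605 -0.1830; 0.1225 -0.1830 1.0500]  S=[1.7011]  K=[0.8009; -0.0426; 0.1187]  nu=[-1.6745]  x^+=[-2.8262, -2.1945, 2.7285]  P^+=[0.2669 0.0920 -0.0393; 0.0920 1.0575 -0.1744; -0.0393 -0.1744 1.0260]
step 2: x^-=[-2.3008, -3.0142, 3.3009]  P^-=[0.5498 0.0141 0.0802; 0.0141 1.3942 -0.4364; 0.0802 -0.4364 1.5610]  S=[0.8985]  K=[0.6158; -0.1531; 0.2372]  nu=[1.9214]  x^+=[-1.1175, -3.3084, 3.7566]  P^+=[0.2090 0.0988 -0.0511; 0.0988 1.3732 -0.4038; -0.0511 -0.4038 1.5105]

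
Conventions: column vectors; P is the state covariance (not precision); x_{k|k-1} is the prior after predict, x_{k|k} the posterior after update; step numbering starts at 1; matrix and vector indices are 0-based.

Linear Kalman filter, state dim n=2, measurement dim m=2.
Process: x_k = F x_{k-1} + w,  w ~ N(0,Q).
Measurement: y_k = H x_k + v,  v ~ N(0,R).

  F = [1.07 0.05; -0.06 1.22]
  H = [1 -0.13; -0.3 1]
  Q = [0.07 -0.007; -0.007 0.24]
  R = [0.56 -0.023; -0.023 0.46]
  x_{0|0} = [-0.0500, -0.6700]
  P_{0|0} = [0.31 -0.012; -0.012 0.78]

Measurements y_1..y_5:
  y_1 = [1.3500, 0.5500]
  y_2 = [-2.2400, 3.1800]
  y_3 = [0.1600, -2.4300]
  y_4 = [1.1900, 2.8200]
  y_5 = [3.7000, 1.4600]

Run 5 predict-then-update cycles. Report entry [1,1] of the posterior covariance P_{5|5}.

P_post[1,1] = 0.2886

step 1: x^-=[-0.0870, -0.8144]  P^-=[0.4256 0.0050; 0.0050 1.4038]  S=[1.0080 -0.3279; -0.3279 1.8991]  K=[0.4244 0.0087; 0.0680 0.7502]  nu=[1.3311, 1.3383]  x^+=[0.4896, 0.2800]  P^+=[0.2463 0.0681; 0.0681 0.3639]
step 2: x^-=[0.5378, 0.3123]  P^-=[0.3602 0.0881; 0.0881 0.7726]  S=[0.9104 -0.1399; -0.1399 1.2121]  K=[0.3874 0.0283; 0.0826 0.6251]  nu=[-2.7373, 3.0291]  x^+=[-0.4370, 1.9798]  P^+=[0.2257 0.0718; 0.0718 0.3072]
step 3: x^-=[-0.3686, 2.4415]  P^-=[0.3368 0.0908; 0.0908 0.6875]  S=[0.8848 -0.1191; -0.1191 1.1234]  K=[0.3714 0.0302; 0.0819 0.5965]  nu=[0.8460, -4.9821]  x^+=[-0.2050, -0.4608]  P^+=[0.2164 0.0703; 0.0703 0.2936]
step 4: x^-=[-0.2424, -0.5499]  P^-=[0.3260 0.0886; 0.0886 0.6674]  S=[0.8743 -0.1156; -0.1156 1.1037]  K=[0.3637 0.0297; 0.0799 0.5891]  nu=[1.3609, 3.2972]  x^+=[0.3504, 1.5011]  P^+=[0.2119 0.0689; 0.0689 0.2898]
step 5: x^-=[0.4500, 1.8103]  P^-=[0.3207 0.0868; 0.0868 0.6620]  S=[0.8694 -0.1151; -0.1151 1.0988]  K=[0.3598 0.0291; 0.0786 0.5870]  nu=[3.4853, -0.2153]  x^+=[1.6978, 1.9577]  P^+=[0.2097 0.0680; 0.0680 0.2886]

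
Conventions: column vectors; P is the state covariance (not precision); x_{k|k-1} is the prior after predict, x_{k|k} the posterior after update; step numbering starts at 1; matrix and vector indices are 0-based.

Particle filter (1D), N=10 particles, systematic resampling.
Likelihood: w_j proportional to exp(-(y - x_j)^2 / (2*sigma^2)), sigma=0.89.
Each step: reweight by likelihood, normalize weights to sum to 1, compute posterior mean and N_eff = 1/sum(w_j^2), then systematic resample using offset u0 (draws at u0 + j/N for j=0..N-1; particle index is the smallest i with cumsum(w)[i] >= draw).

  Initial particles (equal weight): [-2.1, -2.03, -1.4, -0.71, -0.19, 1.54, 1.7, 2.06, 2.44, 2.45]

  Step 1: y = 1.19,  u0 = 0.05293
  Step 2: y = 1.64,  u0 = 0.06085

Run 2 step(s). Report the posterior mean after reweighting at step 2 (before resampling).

step 1: w=[0.0003, 0.0004, 0.0041, 0.0288, 0.0846, 0.2604, 0.2387, 0.1745, 0.1049, 0.1033]  mean=1.6317  Neff=5.4075  idx=[4, 5, 5, 5, 6, 6, 7, 7, 8, 9]
step 2: w=[0.0147, 0.1210, 0.1210, 0.1210, 0.1215, 0.1215, 0.1089, 0.1089, 0.0813, 0.0804]  mean=1.8130  Neff=9.0575  idx=[1, 2, 3, 3, 4, 5, 6, 7, 8, 9]

post_mean = 1.8130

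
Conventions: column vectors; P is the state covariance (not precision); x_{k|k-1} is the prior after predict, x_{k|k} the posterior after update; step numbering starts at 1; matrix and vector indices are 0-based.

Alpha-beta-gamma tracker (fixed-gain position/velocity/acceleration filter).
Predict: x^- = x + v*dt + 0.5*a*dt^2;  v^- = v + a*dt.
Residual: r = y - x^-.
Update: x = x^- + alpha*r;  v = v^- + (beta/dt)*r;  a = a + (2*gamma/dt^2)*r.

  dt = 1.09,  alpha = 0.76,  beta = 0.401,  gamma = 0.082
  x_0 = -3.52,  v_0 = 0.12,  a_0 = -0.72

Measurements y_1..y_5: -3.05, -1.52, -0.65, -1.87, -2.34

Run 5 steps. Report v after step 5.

step 1: x_pred=-3.8169  r=0.7669  x^+=-3.2341  v^+=-0.3827  a^+=-0.6141
step 2: x_pred=-4.0160  r=2.4960  x^+=-2.1190  v^+=-0.1338  a^+=-0.2696
step 3: x_pred=-2.4251  r=1.7751  x^+=-1.0760  v^+=0.2253  a^+=-0.0246
step 4: x_pred=-0.8450  r=-1.0250  x^+=-1.6240  v^+=-0.1785  a^+=-0.1661
step 5: x_pred=-1.9173  r=-0.4227  x^+=-2.2385  v^+=-0.5151  a^+=-0.2244

v_post = -0.5151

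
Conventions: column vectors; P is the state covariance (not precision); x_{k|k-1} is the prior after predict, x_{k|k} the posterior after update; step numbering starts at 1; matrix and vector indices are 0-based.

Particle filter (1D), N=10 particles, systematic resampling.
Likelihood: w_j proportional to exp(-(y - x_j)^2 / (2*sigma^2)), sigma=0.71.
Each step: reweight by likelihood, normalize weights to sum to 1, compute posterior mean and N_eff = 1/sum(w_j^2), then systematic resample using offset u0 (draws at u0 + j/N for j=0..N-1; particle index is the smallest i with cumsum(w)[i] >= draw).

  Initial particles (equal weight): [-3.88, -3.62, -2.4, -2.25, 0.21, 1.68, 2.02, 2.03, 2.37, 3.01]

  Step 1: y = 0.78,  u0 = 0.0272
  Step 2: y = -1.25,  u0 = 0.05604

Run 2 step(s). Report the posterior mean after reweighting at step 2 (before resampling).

step 1: w=[0.0000, 0.0000, 0.0000, 0.0001, 0.4284, 0.2648, 0.1287, 0.1255, 0.0482, 0.0043]  mean=1.1764  Neff=3.4681  idx=[4, 4, 4, 4, 4, 5, 5, 6, 7, 7]
step 2: w=[0.1998, 0.1998, 0.1998, 0.1998, 0.1998, 0.0003, 0.0003, 0.0000, 0.0000, 0.0000]  mean=0.2112  Neff=5.0078  idx=[0, 0, 1, 1, 2, 2, 3, 3, 4, 4]

post_mean = 0.2112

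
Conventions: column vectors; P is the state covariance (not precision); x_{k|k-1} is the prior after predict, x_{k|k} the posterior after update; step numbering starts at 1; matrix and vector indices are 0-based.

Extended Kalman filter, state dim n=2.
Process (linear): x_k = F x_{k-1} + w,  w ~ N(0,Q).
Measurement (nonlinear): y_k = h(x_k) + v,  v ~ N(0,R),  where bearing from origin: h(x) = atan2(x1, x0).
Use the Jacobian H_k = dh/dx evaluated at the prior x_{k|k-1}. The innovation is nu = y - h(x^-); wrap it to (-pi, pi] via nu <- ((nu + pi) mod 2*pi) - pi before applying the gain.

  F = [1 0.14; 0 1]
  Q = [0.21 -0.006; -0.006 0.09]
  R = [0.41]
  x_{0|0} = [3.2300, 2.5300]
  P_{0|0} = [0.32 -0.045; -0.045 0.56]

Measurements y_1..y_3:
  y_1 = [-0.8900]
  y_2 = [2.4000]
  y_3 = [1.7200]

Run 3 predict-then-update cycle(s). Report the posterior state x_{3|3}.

step 1: x^-=[3.5842, 2.5300]  P^-=[0.5284 0.0274; 0.0274 0.6500]  H_jac=[-0.1314 0.1862]  S=[0.4403]  K=[-0.1461; 0.2667]  nu=[-1.5047]  x^+=[3.8041, 2.1287]  P^+=[0.5190 0.0446; 0.0446 0.6187]
step 2: x^-=[4.1021, 2.1287]  P^-=[0.7536 0.1252; 0.1252 0.7087]  H_jac=[-0.0997 0.1921]  S=[0.4388]  K=[-0.1164; 0.2817]  nu=[1.9213]  x^+=[3.8785, 2.6700]  P^+=[0.7476 0.1396; 0.1396 0.6738]
step 3: x^-=[4.2523, 2.6700]  P^-=[1.0099 0.2279; 0.2279 0.7638]  H_jac=[-0.1059 0.1687]  S=[0.4349]  K=[-0.1575; 0.2407]  nu=[1.1593]  x^+=[4.0697, 2.9491]  P^+=[0.9991 0.2444; 0.2444 0.7386]

x_post = [4.0697, 2.9491]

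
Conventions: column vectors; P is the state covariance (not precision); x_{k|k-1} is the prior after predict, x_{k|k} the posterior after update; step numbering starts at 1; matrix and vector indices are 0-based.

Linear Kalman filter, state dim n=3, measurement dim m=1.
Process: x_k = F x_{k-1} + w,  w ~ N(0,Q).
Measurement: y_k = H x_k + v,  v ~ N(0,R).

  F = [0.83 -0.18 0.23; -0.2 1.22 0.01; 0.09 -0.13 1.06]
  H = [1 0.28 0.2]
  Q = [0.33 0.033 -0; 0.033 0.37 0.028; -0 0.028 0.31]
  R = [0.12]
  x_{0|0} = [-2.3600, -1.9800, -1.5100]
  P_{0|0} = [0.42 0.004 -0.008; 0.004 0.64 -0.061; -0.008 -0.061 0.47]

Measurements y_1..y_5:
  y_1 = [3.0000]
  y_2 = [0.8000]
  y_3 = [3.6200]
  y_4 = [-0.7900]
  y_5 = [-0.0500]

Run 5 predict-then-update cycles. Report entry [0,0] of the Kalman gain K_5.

step 1: x^-=[-1.9497, -1.9587, -1.5556]  P^-=[0.6657 -0.1887 0.1667; -0.1887 1.3360 -0.1527; 0.1667 -0.1527 0.8675]  S=[0.8691]  K=[0.7436; 0.1782; 0.3423]  nu=[5.8093]  x^+=[2.3700, -0.9236, 0.4327]  P^+=[0.1852 -0.3038 -0.0545; -0.3038 1.3084 -0.2057; -0.0545 -0.2057 0.7657]
step 2: x^-=[2.2328, -1.5964, 0.7920]  P^-=[0.6275 -0.6572 0.2652; -0.6572 2.4684 -0.4702; 0.2652 -0.4702 1.2473]  S=[0.6763]  K=[0.7342; -0.0888; 0.5663]  nu=[-1.1442]  x^+=[1.3928, -1.4948, 0.1440]  P^+=[0.2630 -0.6131 -0.0160; -0.6131 2.4631 -0.4362; -0.0160 -0.4362 1.0305]
step 3: x^-=[1.4582, -2.1007, 0.4723]  P^-=[0.8587 -1.3131 0.4864; -1.3131 4.3353 -0.9998; 0.4864 -0.9998 1.6431]  S=[0.7316]  K=[0.8042; -0.4089; 0.7315]  nu=[2.6556]  x^+=[3.5937, -3.1866, 2.4148]  P^+=[0.3856 -1.0725 0.0561; -1.0725 4.2130 -0.7810; 0.0561 -0.7810 1.2517]
step 4: x^-=[4.1118, -4.5823, 3.2973]  P^-=[1.2049 -2.2978 0.7885; -2.2978 7.1602 -1.8003; 0.7885 -1.8003 2.0417]  S=[0.7950]  K=[0.9047; -0.8214; 0.8715]  nu=[-4.2782]  x^+=[0.2411, -1.0682, -0.4311]  P^+=[0.5542 -1.7070 0.1617; -1.7070 6.6239 -1.2312; 0.1617 -1.2312 1.4380]
step 5: x^-=[0.2932, -1.3557, -0.2964]  P^-=[1.6762 -3.6496 1.1762; -3.6496 11.0536 -2.8739; 1.1762 -2.8739 2.4523]  S=[0.8657]  K=[1.0275; -1.3046; 0.9957]  nu=[0.0956]  x^+=[0.3915, -1.4805, -0.2012]  P^+=[0.7622 -2.4891 0.2905; -2.4891 9.5802 -1.7494; 0.2905 -1.7494 1.5940]

K[0,0] = 1.0275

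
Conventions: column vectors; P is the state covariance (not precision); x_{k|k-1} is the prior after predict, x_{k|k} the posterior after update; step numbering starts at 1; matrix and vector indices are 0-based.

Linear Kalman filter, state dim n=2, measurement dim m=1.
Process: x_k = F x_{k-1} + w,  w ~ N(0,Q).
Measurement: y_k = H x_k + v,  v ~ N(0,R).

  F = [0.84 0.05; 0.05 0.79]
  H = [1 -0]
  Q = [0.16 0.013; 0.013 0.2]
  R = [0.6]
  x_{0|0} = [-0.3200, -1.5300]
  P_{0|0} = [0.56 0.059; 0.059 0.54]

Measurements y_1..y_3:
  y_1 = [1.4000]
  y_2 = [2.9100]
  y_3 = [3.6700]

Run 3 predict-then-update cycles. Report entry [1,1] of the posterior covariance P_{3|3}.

P_post[1,1] = 0.5302

step 1: x^-=[-0.3453, -1.2247]  P^-=[0.5614 0.0971; 0.0971 0.5431]  S=[1.1614]  K=[0.4834; 0.0836]  nu=[1.7453]  x^+=[0.4984, -1.0787]  P^+=[0.2900 0.0502; 0.0502 0.5349]
step 2: x^-=[0.3647, -0.8273]  P^-=[0.3702 0.0797; 0.0797 0.5386]  S=[0.9702]  K=[0.3816; 0.0822]  nu=[2.5453]  x^+=[1.3359, -0.6181]  P^+=[0.2289 0.0493; 0.0493 0.5320]
step 3: x^-=[1.0913, -0.4215]  P^-=[0.3270 0.0765; 0.0765 0.5365]  S=[0.9270]  K=[0.3528; 0.0825]  nu=[2.5787]  x^+=[2.0009, -0.2087]  P^+=[0.2117 0.0495; 0.0495 0.5302]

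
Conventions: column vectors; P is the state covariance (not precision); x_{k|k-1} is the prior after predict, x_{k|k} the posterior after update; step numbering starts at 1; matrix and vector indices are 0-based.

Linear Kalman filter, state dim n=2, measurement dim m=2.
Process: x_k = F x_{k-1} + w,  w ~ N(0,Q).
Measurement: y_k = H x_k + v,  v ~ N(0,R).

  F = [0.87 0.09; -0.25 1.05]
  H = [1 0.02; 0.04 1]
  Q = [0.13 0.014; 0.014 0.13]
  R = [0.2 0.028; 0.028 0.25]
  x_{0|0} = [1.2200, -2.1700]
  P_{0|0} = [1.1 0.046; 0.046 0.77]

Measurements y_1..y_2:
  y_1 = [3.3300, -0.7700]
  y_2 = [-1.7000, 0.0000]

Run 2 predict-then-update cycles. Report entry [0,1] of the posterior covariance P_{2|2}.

P_post[0,1] = 0.0055

step 1: x^-=[0.8661, -2.5835]  P^-=[0.9760 -0.1115; -0.1115 1.0235]  S=[1.1720 -0.0241; -0.0241 1.2662]  K=[0.8301 -0.0414; -0.0612 0.8037]  nu=[2.5156, 1.7789]  x^+=[2.8804, -1.3077]  P^+=[0.1647 0.0063; 0.0063 0.1990]
step 2: x^-=[2.3883, -2.0932]  P^-=[0.2573 0.0026; 0.0026 0.3563]  S=[0.4575 0.0480; 0.0480 0.6070]  K=[0.5649 -0.0235; -0.0407 0.5905]  nu=[-4.0464, 1.9977]  x^+=[0.0556, -0.7488]  P^+=[0.1122 0.0055; 0.0055 0.1463]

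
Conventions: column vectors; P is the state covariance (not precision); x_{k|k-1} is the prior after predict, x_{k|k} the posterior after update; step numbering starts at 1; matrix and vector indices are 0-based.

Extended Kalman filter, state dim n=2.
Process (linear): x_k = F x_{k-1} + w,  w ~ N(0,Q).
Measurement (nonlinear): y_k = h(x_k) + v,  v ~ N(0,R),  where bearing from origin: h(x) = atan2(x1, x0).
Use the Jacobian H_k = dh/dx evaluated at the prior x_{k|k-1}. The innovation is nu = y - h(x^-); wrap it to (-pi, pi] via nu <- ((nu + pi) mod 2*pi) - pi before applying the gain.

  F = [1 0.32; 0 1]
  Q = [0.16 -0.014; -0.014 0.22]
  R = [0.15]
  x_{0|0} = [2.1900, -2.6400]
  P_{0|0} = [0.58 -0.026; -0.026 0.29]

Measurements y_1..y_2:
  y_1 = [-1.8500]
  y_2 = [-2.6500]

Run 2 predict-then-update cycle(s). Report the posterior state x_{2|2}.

x_post = [-1.3241, -2.9615]

step 1: x^-=[1.3452, -2.6400]  P^-=[0.7531 0.0528; 0.0528 0.5100]  H_jac=[0.3007 0.1532]  S=[0.2349]  K=[0.9983; 0.4002]  nu=[-0.7505]  x^+=[0.5960, -2.9403]  P^+=[0.5189 -0.0411; -0.0411 0.4724]
step 2: x^-=[-0.3449, -2.9403]  P^-=[0.7010 0.0961; 0.0961 0.6924]  H_jac=[0.3355 -0.0394]  S=[0.2274]  K=[1.0174; 0.0219]  nu=[-0.9624]  x^+=[-1.3241, -2.9615]  P^+=[0.4656 0.0910; 0.0910 0.6923]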